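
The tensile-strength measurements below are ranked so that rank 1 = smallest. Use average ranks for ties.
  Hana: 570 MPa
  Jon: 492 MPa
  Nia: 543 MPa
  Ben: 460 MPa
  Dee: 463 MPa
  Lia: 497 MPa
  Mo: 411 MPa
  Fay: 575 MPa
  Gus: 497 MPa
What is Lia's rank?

5.5

Sorted (ascending): 411, 460, 463, 492, 497, 497, 543, 570, 575
The 2 values of 497 occupy positions 5–6 → average rank (5+6)/2 = 5.5.
Lia has value 497 MPa → rank 5.5.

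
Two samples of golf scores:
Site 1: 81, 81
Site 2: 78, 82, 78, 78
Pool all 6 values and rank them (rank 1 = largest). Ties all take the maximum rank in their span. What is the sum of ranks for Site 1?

6

Sorted (descending): 82, 81, 81, 78, 78, 78
The 2 values of 81 occupy positions 2–3 → each gets rank 3.
The 3 values of 78 occupy positions 4–6 → each gets rank 6.
Site 1 values → pooled ranks: 81→3, 81→3
Rank sum = 3 + 3 = 6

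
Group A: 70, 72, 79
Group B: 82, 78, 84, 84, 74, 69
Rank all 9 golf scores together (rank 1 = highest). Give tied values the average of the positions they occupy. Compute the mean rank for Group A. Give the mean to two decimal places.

Sorted (descending): 84, 84, 82, 79, 78, 74, 72, 70, 69
The 2 values of 84 occupy positions 1–2 → average rank (1+2)/2 = 1.5.
Group A values → pooled ranks: 70→8, 72→7, 79→4
Mean rank = (8 + 7 + 4) / 3 = 6.33

6.33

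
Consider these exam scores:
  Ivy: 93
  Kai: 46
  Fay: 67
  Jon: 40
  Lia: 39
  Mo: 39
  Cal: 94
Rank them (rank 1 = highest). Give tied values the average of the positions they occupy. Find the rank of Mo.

Sorted (descending): 94, 93, 67, 46, 40, 39, 39
The 2 values of 39 occupy positions 6–7 → average rank (6+7)/2 = 6.5.
Mo has value 39 → rank 6.5.

6.5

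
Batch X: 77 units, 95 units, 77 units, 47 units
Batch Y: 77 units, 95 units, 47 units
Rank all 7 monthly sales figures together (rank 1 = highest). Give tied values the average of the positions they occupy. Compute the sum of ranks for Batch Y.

12

Sorted (descending): 95, 95, 77, 77, 77, 47, 47
The 2 values of 95 occupy positions 1–2 → average rank (1+2)/2 = 1.5.
The 3 values of 77 occupy positions 3–5 → average rank 4.
The 2 values of 47 occupy positions 6–7 → average rank (6+7)/2 = 6.5.
Batch Y values → pooled ranks: 77→4, 95→1.5, 47→6.5
Rank sum = 4 + 1.5 + 6.5 = 12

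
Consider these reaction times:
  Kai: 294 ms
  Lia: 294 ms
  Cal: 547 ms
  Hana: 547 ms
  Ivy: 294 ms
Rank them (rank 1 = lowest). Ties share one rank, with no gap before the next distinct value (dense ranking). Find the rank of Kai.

Sorted (ascending): 294, 294, 294, 547, 547
The 3 values of 294 share dense rank 1.
The 2 values of 547 share dense rank 2.
Kai has value 294 ms → rank 1.

1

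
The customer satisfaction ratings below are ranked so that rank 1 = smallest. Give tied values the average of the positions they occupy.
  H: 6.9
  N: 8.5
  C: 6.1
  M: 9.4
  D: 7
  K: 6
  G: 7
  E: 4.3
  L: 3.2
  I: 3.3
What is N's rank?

Sorted (ascending): 3.2, 3.3, 4.3, 6, 6.1, 6.9, 7, 7, 8.5, 9.4
The 2 values of 7 occupy positions 7–8 → average rank (7+8)/2 = 7.5.
N has value 8.5 → rank 9.

9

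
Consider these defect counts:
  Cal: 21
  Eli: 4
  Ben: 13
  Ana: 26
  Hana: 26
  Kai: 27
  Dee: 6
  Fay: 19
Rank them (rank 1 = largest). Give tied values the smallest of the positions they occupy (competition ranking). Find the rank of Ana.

2

Sorted (descending): 27, 26, 26, 21, 19, 13, 6, 4
The 2 values of 26 occupy positions 2–3 → each gets rank 2.
Ana has value 26 → rank 2.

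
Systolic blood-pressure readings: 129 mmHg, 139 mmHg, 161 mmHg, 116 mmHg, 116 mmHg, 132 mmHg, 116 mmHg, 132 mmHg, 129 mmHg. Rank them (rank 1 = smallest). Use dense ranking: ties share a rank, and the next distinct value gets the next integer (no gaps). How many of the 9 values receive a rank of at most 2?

5

Sorted (ascending): 116, 116, 116, 129, 129, 132, 132, 139, 161
The 3 values of 116 share dense rank 1.
The 2 values of 129 share dense rank 2.
The 2 values of 132 share dense rank 3.
Remaining distinct values take the next consecutive integers.
Ranks ≤ 2: {1, 1, 1, 2, 2} → 5 values.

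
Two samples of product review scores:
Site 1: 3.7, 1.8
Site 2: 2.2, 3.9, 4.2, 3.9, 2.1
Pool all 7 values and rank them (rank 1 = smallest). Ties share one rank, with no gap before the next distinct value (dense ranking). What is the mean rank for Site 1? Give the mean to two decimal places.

Sorted (ascending): 1.8, 2.1, 2.2, 3.7, 3.9, 3.9, 4.2
The 2 values of 3.9 share dense rank 5.
Remaining distinct values take the next consecutive integers.
Site 1 values → pooled ranks: 3.7→4, 1.8→1
Mean rank = (4 + 1) / 2 = 2.50

2.50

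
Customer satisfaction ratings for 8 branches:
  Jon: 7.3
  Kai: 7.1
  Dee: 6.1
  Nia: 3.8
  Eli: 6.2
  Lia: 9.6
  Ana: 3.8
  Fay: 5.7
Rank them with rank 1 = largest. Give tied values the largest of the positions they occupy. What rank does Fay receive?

Sorted (descending): 9.6, 7.3, 7.1, 6.2, 6.1, 5.7, 3.8, 3.8
The 2 values of 3.8 occupy positions 7–8 → each gets rank 8.
Fay has value 5.7 → rank 6.

6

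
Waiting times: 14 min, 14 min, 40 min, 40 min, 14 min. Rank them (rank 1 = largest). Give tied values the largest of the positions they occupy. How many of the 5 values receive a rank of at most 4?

Sorted (descending): 40, 40, 14, 14, 14
The 2 values of 40 occupy positions 1–2 → each gets rank 2.
The 3 values of 14 occupy positions 3–5 → each gets rank 5.
Ranks ≤ 4: {2, 2} → 2 values.

2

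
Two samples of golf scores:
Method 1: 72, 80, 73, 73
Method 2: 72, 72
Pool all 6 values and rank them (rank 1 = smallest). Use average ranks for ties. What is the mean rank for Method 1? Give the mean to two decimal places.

4.25

Sorted (ascending): 72, 72, 72, 73, 73, 80
The 3 values of 72 occupy positions 1–3 → average rank 2.
The 2 values of 73 occupy positions 4–5 → average rank (4+5)/2 = 4.5.
Method 1 values → pooled ranks: 72→2, 80→6, 73→4.5, 73→4.5
Mean rank = (2 + 6 + 4.5 + 4.5) / 4 = 4.25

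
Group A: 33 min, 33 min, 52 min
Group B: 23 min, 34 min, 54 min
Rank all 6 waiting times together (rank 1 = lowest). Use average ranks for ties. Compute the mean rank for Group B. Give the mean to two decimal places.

Sorted (ascending): 23, 33, 33, 34, 52, 54
The 2 values of 33 occupy positions 2–3 → average rank (2+3)/2 = 2.5.
Group B values → pooled ranks: 23→1, 34→4, 54→6
Mean rank = (1 + 4 + 6) / 3 = 3.67

3.67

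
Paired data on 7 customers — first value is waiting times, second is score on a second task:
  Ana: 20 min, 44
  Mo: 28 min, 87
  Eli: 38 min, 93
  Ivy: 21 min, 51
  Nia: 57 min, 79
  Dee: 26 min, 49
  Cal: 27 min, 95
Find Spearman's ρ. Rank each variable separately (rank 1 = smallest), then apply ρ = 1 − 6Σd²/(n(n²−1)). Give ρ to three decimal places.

Ranks of variable 1: 1, 5, 6, 2, 7, 3, 4
Ranks of variable 2: 1, 5, 6, 3, 4, 2, 7
d = r₁ − r₂: 0, 0, 0, -1, 3, 1, -3
d²: 0, 0, 0, 1, 9, 1, 9; Σd² = 20
ρ = 1 − 6·20/(7·48) = 1 − 120/336 = 0.643

0.643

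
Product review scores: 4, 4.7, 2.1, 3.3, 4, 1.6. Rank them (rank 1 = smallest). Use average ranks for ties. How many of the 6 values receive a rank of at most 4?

3

Sorted (ascending): 1.6, 2.1, 3.3, 4, 4, 4.7
The 2 values of 4 occupy positions 4–5 → average rank (4+5)/2 = 4.5.
Ranks ≤ 4: {1, 2, 3} → 3 values.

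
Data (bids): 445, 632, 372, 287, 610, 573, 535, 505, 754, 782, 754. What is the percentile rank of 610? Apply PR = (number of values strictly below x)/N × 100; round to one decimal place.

54.5

N = 11.
Strictly below 610: 6. Equal to 610: 1.
PR = 6/11 × 100 = 54.5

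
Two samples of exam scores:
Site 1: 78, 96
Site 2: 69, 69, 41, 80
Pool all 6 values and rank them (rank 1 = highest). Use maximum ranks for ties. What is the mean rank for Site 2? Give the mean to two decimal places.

4.50

Sorted (descending): 96, 80, 78, 69, 69, 41
The 2 values of 69 occupy positions 4–5 → each gets rank 5.
Site 2 values → pooled ranks: 69→5, 69→5, 41→6, 80→2
Mean rank = (5 + 5 + 6 + 2) / 4 = 4.50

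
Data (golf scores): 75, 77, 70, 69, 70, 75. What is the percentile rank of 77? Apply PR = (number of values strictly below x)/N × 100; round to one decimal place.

83.3

N = 6.
Strictly below 77: 5. Equal to 77: 1.
PR = 5/6 × 100 = 83.3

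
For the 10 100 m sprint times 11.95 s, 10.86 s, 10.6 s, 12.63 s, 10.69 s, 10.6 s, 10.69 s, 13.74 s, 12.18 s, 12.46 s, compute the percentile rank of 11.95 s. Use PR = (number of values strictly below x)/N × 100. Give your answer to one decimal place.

50.0

N = 10.
Strictly below 11.95: 5. Equal to 11.95: 1.
PR = 5/10 × 100 = 50.0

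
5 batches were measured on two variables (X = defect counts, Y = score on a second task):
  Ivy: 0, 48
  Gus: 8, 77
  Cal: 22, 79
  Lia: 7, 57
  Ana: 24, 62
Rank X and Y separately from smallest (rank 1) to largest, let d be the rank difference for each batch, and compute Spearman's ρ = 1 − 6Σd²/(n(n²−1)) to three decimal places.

Ranks of variable 1: 1, 3, 4, 2, 5
Ranks of variable 2: 1, 4, 5, 2, 3
d = r₁ − r₂: 0, -1, -1, 0, 2
d²: 0, 1, 1, 0, 4; Σd² = 6
ρ = 1 − 6·6/(5·24) = 1 − 36/120 = 0.700

0.700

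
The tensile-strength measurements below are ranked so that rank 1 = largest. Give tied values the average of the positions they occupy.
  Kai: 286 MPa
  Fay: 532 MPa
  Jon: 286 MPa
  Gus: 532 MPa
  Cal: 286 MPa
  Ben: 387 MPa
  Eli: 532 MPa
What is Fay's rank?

2

Sorted (descending): 532, 532, 532, 387, 286, 286, 286
The 3 values of 532 occupy positions 1–3 → average rank 2.
The 3 values of 286 occupy positions 5–7 → average rank 6.
Fay has value 532 MPa → rank 2.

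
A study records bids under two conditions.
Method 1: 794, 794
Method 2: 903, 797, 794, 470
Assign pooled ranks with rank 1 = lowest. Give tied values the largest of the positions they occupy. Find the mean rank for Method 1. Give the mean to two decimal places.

Sorted (ascending): 470, 794, 794, 794, 797, 903
The 3 values of 794 occupy positions 2–4 → each gets rank 4.
Method 1 values → pooled ranks: 794→4, 794→4
Mean rank = (4 + 4) / 2 = 4.00

4.00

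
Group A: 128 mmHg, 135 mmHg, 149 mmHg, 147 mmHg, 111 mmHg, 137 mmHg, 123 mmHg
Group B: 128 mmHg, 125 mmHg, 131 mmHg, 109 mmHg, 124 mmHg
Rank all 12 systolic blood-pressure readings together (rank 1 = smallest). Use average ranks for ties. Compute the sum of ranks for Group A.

Sorted (ascending): 109, 111, 123, 124, 125, 128, 128, 131, 135, 137, 147, 149
The 2 values of 128 occupy positions 6–7 → average rank (6+7)/2 = 6.5.
Group A values → pooled ranks: 128→6.5, 135→9, 149→12, 147→11, 111→2, 137→10, 123→3
Rank sum = 6.5 + 9 + 12 + 11 + 2 + 10 + 3 = 53.5

53.5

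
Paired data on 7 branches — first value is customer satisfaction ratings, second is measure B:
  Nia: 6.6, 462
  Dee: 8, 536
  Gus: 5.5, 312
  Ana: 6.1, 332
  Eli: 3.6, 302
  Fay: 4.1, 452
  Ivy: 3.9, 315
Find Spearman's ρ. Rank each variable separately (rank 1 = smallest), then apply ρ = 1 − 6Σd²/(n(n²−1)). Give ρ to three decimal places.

0.821

Ranks of variable 1: 6, 7, 4, 5, 1, 3, 2
Ranks of variable 2: 6, 7, 2, 4, 1, 5, 3
d = r₁ − r₂: 0, 0, 2, 1, 0, -2, -1
d²: 0, 0, 4, 1, 0, 4, 1; Σd² = 10
ρ = 1 − 6·10/(7·48) = 1 − 60/336 = 0.821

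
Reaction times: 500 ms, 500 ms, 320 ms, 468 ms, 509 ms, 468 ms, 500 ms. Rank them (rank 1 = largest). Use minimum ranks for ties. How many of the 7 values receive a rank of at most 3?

Sorted (descending): 509, 500, 500, 500, 468, 468, 320
The 3 values of 500 occupy positions 2–4 → each gets rank 2.
The 2 values of 468 occupy positions 5–6 → each gets rank 5.
Ranks ≤ 3: {1, 2, 2, 2} → 4 values.

4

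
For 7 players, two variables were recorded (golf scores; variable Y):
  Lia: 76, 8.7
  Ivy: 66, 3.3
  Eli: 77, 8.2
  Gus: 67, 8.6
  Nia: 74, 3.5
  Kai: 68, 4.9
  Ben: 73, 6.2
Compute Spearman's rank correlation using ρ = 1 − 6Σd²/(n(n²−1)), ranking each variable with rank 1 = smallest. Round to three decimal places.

0.464

Ranks of variable 1: 6, 1, 7, 2, 5, 3, 4
Ranks of variable 2: 7, 1, 5, 6, 2, 3, 4
d = r₁ − r₂: -1, 0, 2, -4, 3, 0, 0
d²: 1, 0, 4, 16, 9, 0, 0; Σd² = 30
ρ = 1 − 6·30/(7·48) = 1 − 180/336 = 0.464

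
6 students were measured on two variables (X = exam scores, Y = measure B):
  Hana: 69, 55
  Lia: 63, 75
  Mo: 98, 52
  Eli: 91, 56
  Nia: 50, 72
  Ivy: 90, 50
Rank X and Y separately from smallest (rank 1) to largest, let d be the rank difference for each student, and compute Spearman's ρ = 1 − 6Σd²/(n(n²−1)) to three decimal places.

Ranks of variable 1: 3, 2, 6, 5, 1, 4
Ranks of variable 2: 3, 6, 2, 4, 5, 1
d = r₁ − r₂: 0, -4, 4, 1, -4, 3
d²: 0, 16, 16, 1, 16, 9; Σd² = 58
ρ = 1 − 6·58/(6·35) = 1 − 348/210 = -0.657

-0.657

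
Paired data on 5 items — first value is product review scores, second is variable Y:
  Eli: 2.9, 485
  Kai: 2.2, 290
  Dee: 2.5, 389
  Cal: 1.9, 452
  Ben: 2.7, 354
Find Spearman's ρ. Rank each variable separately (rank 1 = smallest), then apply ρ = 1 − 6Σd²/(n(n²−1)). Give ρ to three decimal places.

Ranks of variable 1: 5, 2, 3, 1, 4
Ranks of variable 2: 5, 1, 3, 4, 2
d = r₁ − r₂: 0, 1, 0, -3, 2
d²: 0, 1, 0, 9, 4; Σd² = 14
ρ = 1 − 6·14/(5·24) = 1 − 84/120 = 0.300

0.300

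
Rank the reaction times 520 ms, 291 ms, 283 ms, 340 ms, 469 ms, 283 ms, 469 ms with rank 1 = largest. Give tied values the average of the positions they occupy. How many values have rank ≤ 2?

Sorted (descending): 520, 469, 469, 340, 291, 283, 283
The 2 values of 469 occupy positions 2–3 → average rank (2+3)/2 = 2.5.
The 2 values of 283 occupy positions 6–7 → average rank (6+7)/2 = 6.5.
Ranks ≤ 2: {1} → 1 value.

1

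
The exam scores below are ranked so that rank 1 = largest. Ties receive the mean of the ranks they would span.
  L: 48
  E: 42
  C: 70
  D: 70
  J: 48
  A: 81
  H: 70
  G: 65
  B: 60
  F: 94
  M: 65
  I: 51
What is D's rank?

Sorted (descending): 94, 81, 70, 70, 70, 65, 65, 60, 51, 48, 48, 42
The 3 values of 70 occupy positions 3–5 → average rank 4.
The 2 values of 65 occupy positions 6–7 → average rank (6+7)/2 = 6.5.
The 2 values of 48 occupy positions 10–11 → average rank (10+11)/2 = 10.5.
D has value 70 → rank 4.

4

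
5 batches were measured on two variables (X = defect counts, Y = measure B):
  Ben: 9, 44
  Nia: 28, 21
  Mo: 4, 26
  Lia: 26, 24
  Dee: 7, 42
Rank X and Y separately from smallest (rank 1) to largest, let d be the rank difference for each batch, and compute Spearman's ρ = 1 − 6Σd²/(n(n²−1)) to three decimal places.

-0.600

Ranks of variable 1: 3, 5, 1, 4, 2
Ranks of variable 2: 5, 1, 3, 2, 4
d = r₁ − r₂: -2, 4, -2, 2, -2
d²: 4, 16, 4, 4, 4; Σd² = 32
ρ = 1 − 6·32/(5·24) = 1 − 192/120 = -0.600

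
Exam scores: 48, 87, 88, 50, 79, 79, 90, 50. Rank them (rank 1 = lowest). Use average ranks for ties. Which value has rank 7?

88

Sorted (ascending): 48, 50, 50, 79, 79, 87, 88, 90
The 2 values of 50 occupy positions 2–3 → average rank (2+3)/2 = 2.5.
The 2 values of 79 occupy positions 4–5 → average rank (4+5)/2 = 4.5.
Rank 7 → value 88.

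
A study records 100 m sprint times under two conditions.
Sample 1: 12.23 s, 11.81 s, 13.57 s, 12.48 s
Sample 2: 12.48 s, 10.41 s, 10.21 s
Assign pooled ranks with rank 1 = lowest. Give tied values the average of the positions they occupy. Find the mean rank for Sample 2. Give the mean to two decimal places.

Sorted (ascending): 10.21, 10.41, 11.81, 12.23, 12.48, 12.48, 13.57
The 2 values of 12.48 occupy positions 5–6 → average rank (5+6)/2 = 5.5.
Sample 2 values → pooled ranks: 12.48→5.5, 10.41→2, 10.21→1
Mean rank = (5.5 + 2 + 1) / 3 = 2.83

2.83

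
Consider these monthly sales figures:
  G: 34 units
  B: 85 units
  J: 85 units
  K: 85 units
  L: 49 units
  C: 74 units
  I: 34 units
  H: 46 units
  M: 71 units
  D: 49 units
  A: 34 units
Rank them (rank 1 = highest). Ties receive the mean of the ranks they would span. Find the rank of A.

Sorted (descending): 85, 85, 85, 74, 71, 49, 49, 46, 34, 34, 34
The 3 values of 85 occupy positions 1–3 → average rank 2.
The 2 values of 49 occupy positions 6–7 → average rank (6+7)/2 = 6.5.
The 3 values of 34 occupy positions 9–11 → average rank 10.
A has value 34 units → rank 10.

10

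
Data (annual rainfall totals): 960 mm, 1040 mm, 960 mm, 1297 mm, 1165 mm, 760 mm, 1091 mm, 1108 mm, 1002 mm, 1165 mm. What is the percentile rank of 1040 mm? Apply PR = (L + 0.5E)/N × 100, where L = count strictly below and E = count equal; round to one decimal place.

45.0

N = 10.
Strictly below 1040: 4. Equal to 1040: 1.
PR = (4 + 0.5·1)/10 × 100 = 45.0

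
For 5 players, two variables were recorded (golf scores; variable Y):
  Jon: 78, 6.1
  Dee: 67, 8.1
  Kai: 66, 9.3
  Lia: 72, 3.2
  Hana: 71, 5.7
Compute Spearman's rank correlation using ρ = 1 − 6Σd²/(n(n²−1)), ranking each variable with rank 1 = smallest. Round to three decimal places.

-0.700

Ranks of variable 1: 5, 2, 1, 4, 3
Ranks of variable 2: 3, 4, 5, 1, 2
d = r₁ − r₂: 2, -2, -4, 3, 1
d²: 4, 4, 16, 9, 1; Σd² = 34
ρ = 1 − 6·34/(5·24) = 1 − 204/120 = -0.700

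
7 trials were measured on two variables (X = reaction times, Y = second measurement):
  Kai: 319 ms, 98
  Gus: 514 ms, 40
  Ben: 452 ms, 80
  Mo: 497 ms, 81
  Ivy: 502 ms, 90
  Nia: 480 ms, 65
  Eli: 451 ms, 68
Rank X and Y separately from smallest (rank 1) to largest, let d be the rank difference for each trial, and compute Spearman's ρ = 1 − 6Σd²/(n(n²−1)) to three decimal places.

-0.393

Ranks of variable 1: 1, 7, 3, 5, 6, 4, 2
Ranks of variable 2: 7, 1, 4, 5, 6, 2, 3
d = r₁ − r₂: -6, 6, -1, 0, 0, 2, -1
d²: 36, 36, 1, 0, 0, 4, 1; Σd² = 78
ρ = 1 − 6·78/(7·48) = 1 − 468/336 = -0.393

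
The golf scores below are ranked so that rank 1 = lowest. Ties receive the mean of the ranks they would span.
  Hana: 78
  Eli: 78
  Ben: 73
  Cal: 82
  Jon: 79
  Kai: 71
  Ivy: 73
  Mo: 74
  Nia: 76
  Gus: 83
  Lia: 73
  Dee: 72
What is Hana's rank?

8.5

Sorted (ascending): 71, 72, 73, 73, 73, 74, 76, 78, 78, 79, 82, 83
The 3 values of 73 occupy positions 3–5 → average rank 4.
The 2 values of 78 occupy positions 8–9 → average rank (8+9)/2 = 8.5.
Hana has value 78 → rank 8.5.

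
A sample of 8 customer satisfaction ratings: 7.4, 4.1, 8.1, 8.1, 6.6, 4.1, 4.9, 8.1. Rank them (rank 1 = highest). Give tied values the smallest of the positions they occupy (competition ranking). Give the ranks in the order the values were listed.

Sorted (descending): 8.1, 8.1, 8.1, 7.4, 6.6, 4.9, 4.1, 4.1
The 3 values of 8.1 occupy positions 1–3 → each gets rank 1.
The 2 values of 4.1 occupy positions 7–8 → each gets rank 7.

4, 7, 1, 1, 5, 7, 6, 1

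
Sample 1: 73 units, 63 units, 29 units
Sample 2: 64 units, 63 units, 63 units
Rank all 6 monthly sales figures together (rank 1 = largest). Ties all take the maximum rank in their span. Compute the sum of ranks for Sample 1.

Sorted (descending): 73, 64, 63, 63, 63, 29
The 3 values of 63 occupy positions 3–5 → each gets rank 5.
Sample 1 values → pooled ranks: 73→1, 63→5, 29→6
Rank sum = 1 + 5 + 6 = 12

12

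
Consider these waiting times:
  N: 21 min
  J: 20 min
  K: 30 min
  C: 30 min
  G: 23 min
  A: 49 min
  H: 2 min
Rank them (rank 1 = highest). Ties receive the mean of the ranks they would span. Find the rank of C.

2.5

Sorted (descending): 49, 30, 30, 23, 21, 20, 2
The 2 values of 30 occupy positions 2–3 → average rank (2+3)/2 = 2.5.
C has value 30 min → rank 2.5.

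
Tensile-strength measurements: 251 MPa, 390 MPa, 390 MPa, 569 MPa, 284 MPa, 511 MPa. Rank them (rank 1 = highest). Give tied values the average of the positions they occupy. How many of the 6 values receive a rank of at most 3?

2

Sorted (descending): 569, 511, 390, 390, 284, 251
The 2 values of 390 occupy positions 3–4 → average rank (3+4)/2 = 3.5.
Ranks ≤ 3: {1, 2} → 2 values.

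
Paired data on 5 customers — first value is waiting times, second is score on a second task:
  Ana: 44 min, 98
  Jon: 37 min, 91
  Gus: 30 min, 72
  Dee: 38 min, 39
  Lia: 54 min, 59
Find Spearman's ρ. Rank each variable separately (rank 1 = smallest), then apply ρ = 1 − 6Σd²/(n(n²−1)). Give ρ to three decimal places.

Ranks of variable 1: 4, 2, 1, 3, 5
Ranks of variable 2: 5, 4, 3, 1, 2
d = r₁ − r₂: -1, -2, -2, 2, 3
d²: 1, 4, 4, 4, 9; Σd² = 22
ρ = 1 − 6·22/(5·24) = 1 − 132/120 = -0.100

-0.100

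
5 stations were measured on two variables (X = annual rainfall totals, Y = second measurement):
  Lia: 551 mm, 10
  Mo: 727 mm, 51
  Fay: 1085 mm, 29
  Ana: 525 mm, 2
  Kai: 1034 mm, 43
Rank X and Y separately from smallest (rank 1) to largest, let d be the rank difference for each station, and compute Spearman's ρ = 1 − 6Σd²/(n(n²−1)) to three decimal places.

0.600

Ranks of variable 1: 2, 3, 5, 1, 4
Ranks of variable 2: 2, 5, 3, 1, 4
d = r₁ − r₂: 0, -2, 2, 0, 0
d²: 0, 4, 4, 0, 0; Σd² = 8
ρ = 1 − 6·8/(5·24) = 1 − 48/120 = 0.600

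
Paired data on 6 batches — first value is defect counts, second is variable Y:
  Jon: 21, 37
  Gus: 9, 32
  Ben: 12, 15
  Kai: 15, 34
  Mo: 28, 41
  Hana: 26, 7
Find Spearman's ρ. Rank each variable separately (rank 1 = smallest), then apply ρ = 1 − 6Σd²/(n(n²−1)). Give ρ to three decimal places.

Ranks of variable 1: 4, 1, 2, 3, 6, 5
Ranks of variable 2: 5, 3, 2, 4, 6, 1
d = r₁ − r₂: -1, -2, 0, -1, 0, 4
d²: 1, 4, 0, 1, 0, 16; Σd² = 22
ρ = 1 − 6·22/(6·35) = 1 − 132/210 = 0.371

0.371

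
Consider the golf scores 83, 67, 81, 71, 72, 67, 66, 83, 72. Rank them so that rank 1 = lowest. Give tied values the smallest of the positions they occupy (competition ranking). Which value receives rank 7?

81

Sorted (ascending): 66, 67, 67, 71, 72, 72, 81, 83, 83
The 2 values of 67 occupy positions 2–3 → each gets rank 2.
The 2 values of 72 occupy positions 5–6 → each gets rank 5.
The 2 values of 83 occupy positions 8–9 → each gets rank 8.
Rank 7 → value 81.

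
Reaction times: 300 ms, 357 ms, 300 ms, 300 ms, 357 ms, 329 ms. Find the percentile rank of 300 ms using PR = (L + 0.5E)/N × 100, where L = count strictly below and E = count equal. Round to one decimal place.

25.0

N = 6.
Strictly below 300: 0. Equal to 300: 3.
PR = (0 + 0.5·3)/6 × 100 = 25.0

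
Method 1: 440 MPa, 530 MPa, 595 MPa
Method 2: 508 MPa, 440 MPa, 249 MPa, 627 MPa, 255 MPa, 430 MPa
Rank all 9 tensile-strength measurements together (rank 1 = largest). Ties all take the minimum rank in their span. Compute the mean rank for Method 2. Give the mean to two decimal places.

5.67

Sorted (descending): 627, 595, 530, 508, 440, 440, 430, 255, 249
The 2 values of 440 occupy positions 5–6 → each gets rank 5.
Method 2 values → pooled ranks: 508→4, 440→5, 249→9, 627→1, 255→8, 430→7
Mean rank = (4 + 5 + 9 + 1 + 8 + 7) / 6 = 5.67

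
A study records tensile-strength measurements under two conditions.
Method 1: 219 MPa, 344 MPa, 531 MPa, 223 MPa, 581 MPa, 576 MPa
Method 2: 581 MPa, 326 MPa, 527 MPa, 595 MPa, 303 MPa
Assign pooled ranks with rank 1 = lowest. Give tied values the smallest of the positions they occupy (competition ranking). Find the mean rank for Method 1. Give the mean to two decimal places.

Sorted (ascending): 219, 223, 303, 326, 344, 527, 531, 576, 581, 581, 595
The 2 values of 581 occupy positions 9–10 → each gets rank 9.
Method 1 values → pooled ranks: 219→1, 344→5, 531→7, 223→2, 581→9, 576→8
Mean rank = (1 + 5 + 7 + 2 + 9 + 8) / 6 = 5.33

5.33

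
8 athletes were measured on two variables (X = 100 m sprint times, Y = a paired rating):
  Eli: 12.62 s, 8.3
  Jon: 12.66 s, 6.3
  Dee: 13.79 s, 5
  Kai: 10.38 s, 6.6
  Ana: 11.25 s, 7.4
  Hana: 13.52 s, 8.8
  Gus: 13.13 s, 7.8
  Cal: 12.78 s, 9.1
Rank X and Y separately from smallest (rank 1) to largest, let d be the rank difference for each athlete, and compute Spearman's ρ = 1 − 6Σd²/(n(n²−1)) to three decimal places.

0.048

Ranks of variable 1: 3, 4, 8, 1, 2, 7, 6, 5
Ranks of variable 2: 6, 2, 1, 3, 4, 7, 5, 8
d = r₁ − r₂: -3, 2, 7, -2, -2, 0, 1, -3
d²: 9, 4, 49, 4, 4, 0, 1, 9; Σd² = 80
ρ = 1 − 6·80/(8·63) = 1 − 480/504 = 0.048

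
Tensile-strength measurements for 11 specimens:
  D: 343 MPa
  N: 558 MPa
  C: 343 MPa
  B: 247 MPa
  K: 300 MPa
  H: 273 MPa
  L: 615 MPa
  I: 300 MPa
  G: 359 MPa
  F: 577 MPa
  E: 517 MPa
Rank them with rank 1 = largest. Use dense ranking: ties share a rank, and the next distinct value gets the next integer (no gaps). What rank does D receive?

6

Sorted (descending): 615, 577, 558, 517, 359, 343, 343, 300, 300, 273, 247
The 2 values of 343 share dense rank 6.
The 2 values of 300 share dense rank 7.
Remaining distinct values take the next consecutive integers.
D has value 343 MPa → rank 6.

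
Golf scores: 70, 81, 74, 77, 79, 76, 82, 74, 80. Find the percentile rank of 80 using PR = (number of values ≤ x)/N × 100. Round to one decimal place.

77.8

N = 9.
Strictly below 80: 6. Equal to 80: 1.
PR = 7/9 × 100 = 77.8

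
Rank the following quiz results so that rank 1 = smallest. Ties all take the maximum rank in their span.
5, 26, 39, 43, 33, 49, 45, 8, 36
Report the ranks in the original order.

Sorted (ascending): 5, 8, 26, 33, 36, 39, 43, 45, 49
No ties — each value takes its position as its rank.

1, 3, 6, 7, 4, 9, 8, 2, 5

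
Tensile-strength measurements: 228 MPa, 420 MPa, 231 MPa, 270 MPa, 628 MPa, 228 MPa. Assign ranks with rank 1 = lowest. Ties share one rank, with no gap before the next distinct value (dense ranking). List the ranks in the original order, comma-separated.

1, 4, 2, 3, 5, 1

Sorted (ascending): 228, 228, 231, 270, 420, 628
The 2 values of 228 share dense rank 1.
Remaining distinct values take the next consecutive integers.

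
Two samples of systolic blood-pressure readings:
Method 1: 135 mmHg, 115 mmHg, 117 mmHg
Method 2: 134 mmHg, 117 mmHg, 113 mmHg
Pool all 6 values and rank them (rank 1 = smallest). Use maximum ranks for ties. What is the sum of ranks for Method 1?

Sorted (ascending): 113, 115, 117, 117, 134, 135
The 2 values of 117 occupy positions 3–4 → each gets rank 4.
Method 1 values → pooled ranks: 135→6, 115→2, 117→4
Rank sum = 6 + 2 + 4 = 12

12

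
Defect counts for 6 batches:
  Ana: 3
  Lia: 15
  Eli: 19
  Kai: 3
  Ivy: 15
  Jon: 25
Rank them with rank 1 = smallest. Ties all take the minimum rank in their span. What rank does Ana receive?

Sorted (ascending): 3, 3, 15, 15, 19, 25
The 2 values of 3 occupy positions 1–2 → each gets rank 1.
The 2 values of 15 occupy positions 3–4 → each gets rank 3.
Ana has value 3 → rank 1.

1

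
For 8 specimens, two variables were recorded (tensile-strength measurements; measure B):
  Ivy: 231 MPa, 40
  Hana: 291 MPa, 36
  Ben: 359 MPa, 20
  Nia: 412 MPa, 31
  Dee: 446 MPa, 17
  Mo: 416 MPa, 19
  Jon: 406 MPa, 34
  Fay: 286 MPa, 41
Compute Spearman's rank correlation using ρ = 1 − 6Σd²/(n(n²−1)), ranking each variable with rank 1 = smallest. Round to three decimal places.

Ranks of variable 1: 1, 3, 4, 6, 8, 7, 5, 2
Ranks of variable 2: 7, 6, 3, 4, 1, 2, 5, 8
d = r₁ − r₂: -6, -3, 1, 2, 7, 5, 0, -6
d²: 36, 9, 1, 4, 49, 25, 0, 36; Σd² = 160
ρ = 1 − 6·160/(8·63) = 1 − 960/504 = -0.905

-0.905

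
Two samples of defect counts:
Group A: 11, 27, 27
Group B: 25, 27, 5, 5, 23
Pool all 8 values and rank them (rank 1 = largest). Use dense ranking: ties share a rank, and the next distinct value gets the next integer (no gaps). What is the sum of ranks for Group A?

Sorted (descending): 27, 27, 27, 25, 23, 11, 5, 5
The 3 values of 27 share dense rank 1.
The 2 values of 5 share dense rank 5.
Remaining distinct values take the next consecutive integers.
Group A values → pooled ranks: 11→4, 27→1, 27→1
Rank sum = 4 + 1 + 1 = 6

6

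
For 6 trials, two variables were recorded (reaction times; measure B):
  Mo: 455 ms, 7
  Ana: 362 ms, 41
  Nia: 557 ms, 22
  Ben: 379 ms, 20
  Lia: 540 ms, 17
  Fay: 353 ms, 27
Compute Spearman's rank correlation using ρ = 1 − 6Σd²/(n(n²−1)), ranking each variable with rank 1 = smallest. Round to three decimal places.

Ranks of variable 1: 4, 2, 6, 3, 5, 1
Ranks of variable 2: 1, 6, 4, 3, 2, 5
d = r₁ − r₂: 3, -4, 2, 0, 3, -4
d²: 9, 16, 4, 0, 9, 16; Σd² = 54
ρ = 1 − 6·54/(6·35) = 1 − 324/210 = -0.543

-0.543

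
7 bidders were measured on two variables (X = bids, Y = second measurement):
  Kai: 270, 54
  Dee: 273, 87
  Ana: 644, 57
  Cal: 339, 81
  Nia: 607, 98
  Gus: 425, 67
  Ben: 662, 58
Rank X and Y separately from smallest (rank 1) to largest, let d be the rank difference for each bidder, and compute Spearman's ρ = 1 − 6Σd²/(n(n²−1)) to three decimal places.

0.000

Ranks of variable 1: 1, 2, 6, 3, 5, 4, 7
Ranks of variable 2: 1, 6, 2, 5, 7, 4, 3
d = r₁ − r₂: 0, -4, 4, -2, -2, 0, 4
d²: 0, 16, 16, 4, 4, 0, 16; Σd² = 56
ρ = 1 − 6·56/(7·48) = 1 − 336/336 = 0.000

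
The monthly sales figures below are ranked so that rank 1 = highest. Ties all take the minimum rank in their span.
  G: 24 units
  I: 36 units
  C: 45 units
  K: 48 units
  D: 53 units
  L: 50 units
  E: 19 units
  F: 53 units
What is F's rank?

Sorted (descending): 53, 53, 50, 48, 45, 36, 24, 19
The 2 values of 53 occupy positions 1–2 → each gets rank 1.
F has value 53 units → rank 1.

1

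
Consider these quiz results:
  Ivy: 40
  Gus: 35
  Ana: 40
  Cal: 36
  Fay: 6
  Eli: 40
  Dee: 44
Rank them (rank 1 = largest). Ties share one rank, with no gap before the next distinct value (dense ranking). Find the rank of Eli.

Sorted (descending): 44, 40, 40, 40, 36, 35, 6
The 3 values of 40 share dense rank 2.
Remaining distinct values take the next consecutive integers.
Eli has value 40 → rank 2.

2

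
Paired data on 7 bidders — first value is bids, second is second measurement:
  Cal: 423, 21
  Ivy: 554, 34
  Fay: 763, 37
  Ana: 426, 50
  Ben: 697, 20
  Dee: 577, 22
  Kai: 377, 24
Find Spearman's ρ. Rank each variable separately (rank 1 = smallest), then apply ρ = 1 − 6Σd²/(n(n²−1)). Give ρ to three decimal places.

0.000

Ranks of variable 1: 2, 4, 7, 3, 6, 5, 1
Ranks of variable 2: 2, 5, 6, 7, 1, 3, 4
d = r₁ − r₂: 0, -1, 1, -4, 5, 2, -3
d²: 0, 1, 1, 16, 25, 4, 9; Σd² = 56
ρ = 1 − 6·56/(7·48) = 1 − 336/336 = 0.000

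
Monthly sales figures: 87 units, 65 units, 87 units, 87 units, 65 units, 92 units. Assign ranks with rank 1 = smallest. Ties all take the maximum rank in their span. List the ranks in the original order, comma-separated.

Sorted (ascending): 65, 65, 87, 87, 87, 92
The 2 values of 65 occupy positions 1–2 → each gets rank 2.
The 3 values of 87 occupy positions 3–5 → each gets rank 5.

5, 2, 5, 5, 2, 6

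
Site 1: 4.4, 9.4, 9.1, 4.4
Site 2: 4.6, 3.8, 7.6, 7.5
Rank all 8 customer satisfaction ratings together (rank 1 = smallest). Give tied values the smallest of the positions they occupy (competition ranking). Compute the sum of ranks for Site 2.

Sorted (ascending): 3.8, 4.4, 4.4, 4.6, 7.5, 7.6, 9.1, 9.4
The 2 values of 4.4 occupy positions 2–3 → each gets rank 2.
Site 2 values → pooled ranks: 4.6→4, 3.8→1, 7.6→6, 7.5→5
Rank sum = 4 + 1 + 6 + 5 = 16

16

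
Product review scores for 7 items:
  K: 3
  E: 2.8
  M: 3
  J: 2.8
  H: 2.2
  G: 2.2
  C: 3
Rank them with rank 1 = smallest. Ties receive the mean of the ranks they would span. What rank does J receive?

Sorted (ascending): 2.2, 2.2, 2.8, 2.8, 3, 3, 3
The 2 values of 2.2 occupy positions 1–2 → average rank (1+2)/2 = 1.5.
The 2 values of 2.8 occupy positions 3–4 → average rank (3+4)/2 = 3.5.
The 3 values of 3 occupy positions 5–7 → average rank 6.
J has value 2.8 → rank 3.5.

3.5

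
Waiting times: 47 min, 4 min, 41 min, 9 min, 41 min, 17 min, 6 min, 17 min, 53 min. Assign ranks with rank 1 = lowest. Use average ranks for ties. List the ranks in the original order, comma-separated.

8, 1, 6.5, 3, 6.5, 4.5, 2, 4.5, 9

Sorted (ascending): 4, 6, 9, 17, 17, 41, 41, 47, 53
The 2 values of 17 occupy positions 4–5 → average rank (4+5)/2 = 4.5.
The 2 values of 41 occupy positions 6–7 → average rank (6+7)/2 = 6.5.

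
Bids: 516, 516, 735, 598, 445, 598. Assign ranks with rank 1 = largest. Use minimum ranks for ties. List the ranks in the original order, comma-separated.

4, 4, 1, 2, 6, 2

Sorted (descending): 735, 598, 598, 516, 516, 445
The 2 values of 598 occupy positions 2–3 → each gets rank 2.
The 2 values of 516 occupy positions 4–5 → each gets rank 4.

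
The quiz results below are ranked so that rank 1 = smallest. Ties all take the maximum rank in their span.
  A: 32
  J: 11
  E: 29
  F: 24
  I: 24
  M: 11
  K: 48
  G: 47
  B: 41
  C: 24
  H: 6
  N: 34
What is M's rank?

Sorted (ascending): 6, 11, 11, 24, 24, 24, 29, 32, 34, 41, 47, 48
The 2 values of 11 occupy positions 2–3 → each gets rank 3.
The 3 values of 24 occupy positions 4–6 → each gets rank 6.
M has value 11 → rank 3.

3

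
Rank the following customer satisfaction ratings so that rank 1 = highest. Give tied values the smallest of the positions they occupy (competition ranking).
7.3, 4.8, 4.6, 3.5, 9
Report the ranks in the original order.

2, 3, 4, 5, 1

Sorted (descending): 9, 7.3, 4.8, 4.6, 3.5
No ties — each value takes its position as its rank.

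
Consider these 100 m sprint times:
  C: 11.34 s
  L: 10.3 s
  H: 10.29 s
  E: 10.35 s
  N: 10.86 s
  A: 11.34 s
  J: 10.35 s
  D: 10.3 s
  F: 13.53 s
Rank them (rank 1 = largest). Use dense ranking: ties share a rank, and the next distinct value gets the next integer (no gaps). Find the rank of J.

Sorted (descending): 13.53, 11.34, 11.34, 10.86, 10.35, 10.35, 10.3, 10.3, 10.29
The 2 values of 11.34 share dense rank 2.
The 2 values of 10.35 share dense rank 4.
The 2 values of 10.3 share dense rank 5.
Remaining distinct values take the next consecutive integers.
J has value 10.35 s → rank 4.

4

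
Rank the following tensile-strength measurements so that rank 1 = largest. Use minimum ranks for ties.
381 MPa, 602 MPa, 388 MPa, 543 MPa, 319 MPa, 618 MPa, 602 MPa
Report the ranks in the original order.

Sorted (descending): 618, 602, 602, 543, 388, 381, 319
The 2 values of 602 occupy positions 2–3 → each gets rank 2.

6, 2, 5, 4, 7, 1, 2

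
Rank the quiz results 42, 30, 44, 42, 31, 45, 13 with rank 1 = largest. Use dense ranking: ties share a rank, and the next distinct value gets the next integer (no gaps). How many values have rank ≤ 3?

Sorted (descending): 45, 44, 42, 42, 31, 30, 13
The 2 values of 42 share dense rank 3.
Remaining distinct values take the next consecutive integers.
Ranks ≤ 3: {1, 2, 3, 3} → 4 values.

4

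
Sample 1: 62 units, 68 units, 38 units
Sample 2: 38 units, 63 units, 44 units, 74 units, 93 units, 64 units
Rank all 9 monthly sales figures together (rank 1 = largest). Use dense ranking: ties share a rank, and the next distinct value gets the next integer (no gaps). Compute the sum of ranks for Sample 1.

Sorted (descending): 93, 74, 68, 64, 63, 62, 44, 38, 38
The 2 values of 38 share dense rank 8.
Remaining distinct values take the next consecutive integers.
Sample 1 values → pooled ranks: 62→6, 68→3, 38→8
Rank sum = 6 + 3 + 8 = 17

17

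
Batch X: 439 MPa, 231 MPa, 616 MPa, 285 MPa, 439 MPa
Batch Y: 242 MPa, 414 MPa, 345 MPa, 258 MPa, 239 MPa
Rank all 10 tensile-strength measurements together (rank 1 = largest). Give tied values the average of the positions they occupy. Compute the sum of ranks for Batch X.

22

Sorted (descending): 616, 439, 439, 414, 345, 285, 258, 242, 239, 231
The 2 values of 439 occupy positions 2–3 → average rank (2+3)/2 = 2.5.
Batch X values → pooled ranks: 439→2.5, 231→10, 616→1, 285→6, 439→2.5
Rank sum = 2.5 + 10 + 1 + 6 + 2.5 = 22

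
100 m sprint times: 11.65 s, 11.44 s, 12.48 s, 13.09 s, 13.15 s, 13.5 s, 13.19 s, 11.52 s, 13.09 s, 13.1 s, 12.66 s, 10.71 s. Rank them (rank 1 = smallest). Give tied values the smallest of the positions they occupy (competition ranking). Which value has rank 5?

Sorted (ascending): 10.71, 11.44, 11.52, 11.65, 12.48, 12.66, 13.09, 13.09, 13.1, 13.15, 13.19, 13.5
The 2 values of 13.09 occupy positions 7–8 → each gets rank 7.
Rank 5 → value 12.48.

12.48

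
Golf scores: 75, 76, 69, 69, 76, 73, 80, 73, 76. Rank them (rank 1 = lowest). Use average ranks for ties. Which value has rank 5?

75

Sorted (ascending): 69, 69, 73, 73, 75, 76, 76, 76, 80
The 2 values of 69 occupy positions 1–2 → average rank (1+2)/2 = 1.5.
The 2 values of 73 occupy positions 3–4 → average rank (3+4)/2 = 3.5.
The 3 values of 76 occupy positions 6–8 → average rank 7.
Rank 5 → value 75.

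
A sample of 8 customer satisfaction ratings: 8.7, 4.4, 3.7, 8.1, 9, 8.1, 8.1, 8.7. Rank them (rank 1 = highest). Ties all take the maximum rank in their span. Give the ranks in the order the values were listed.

Sorted (descending): 9, 8.7, 8.7, 8.1, 8.1, 8.1, 4.4, 3.7
The 2 values of 8.7 occupy positions 2–3 → each gets rank 3.
The 3 values of 8.1 occupy positions 4–6 → each gets rank 6.

3, 7, 8, 6, 1, 6, 6, 3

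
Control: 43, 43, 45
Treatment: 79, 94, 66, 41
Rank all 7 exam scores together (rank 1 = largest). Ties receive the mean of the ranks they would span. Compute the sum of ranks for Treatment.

Sorted (descending): 94, 79, 66, 45, 43, 43, 41
The 2 values of 43 occupy positions 5–6 → average rank (5+6)/2 = 5.5.
Treatment values → pooled ranks: 79→2, 94→1, 66→3, 41→7
Rank sum = 2 + 1 + 3 + 7 = 13

13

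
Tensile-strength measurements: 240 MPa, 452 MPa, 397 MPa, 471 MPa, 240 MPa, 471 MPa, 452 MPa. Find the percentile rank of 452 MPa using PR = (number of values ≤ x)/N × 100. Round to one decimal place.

71.4

N = 7.
Strictly below 452: 3. Equal to 452: 2.
PR = 5/7 × 100 = 71.4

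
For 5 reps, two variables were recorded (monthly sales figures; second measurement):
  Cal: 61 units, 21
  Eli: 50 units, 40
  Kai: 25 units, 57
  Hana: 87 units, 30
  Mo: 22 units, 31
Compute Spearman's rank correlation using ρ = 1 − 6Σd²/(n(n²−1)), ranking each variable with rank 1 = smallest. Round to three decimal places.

-0.600

Ranks of variable 1: 4, 3, 2, 5, 1
Ranks of variable 2: 1, 4, 5, 2, 3
d = r₁ − r₂: 3, -1, -3, 3, -2
d²: 9, 1, 9, 9, 4; Σd² = 32
ρ = 1 − 6·32/(5·24) = 1 − 192/120 = -0.600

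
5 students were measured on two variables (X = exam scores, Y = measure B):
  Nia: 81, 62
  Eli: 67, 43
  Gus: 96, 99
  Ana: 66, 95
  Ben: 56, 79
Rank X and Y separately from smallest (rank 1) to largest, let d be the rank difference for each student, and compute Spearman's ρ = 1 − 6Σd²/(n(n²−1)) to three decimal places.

0.200

Ranks of variable 1: 4, 3, 5, 2, 1
Ranks of variable 2: 2, 1, 5, 4, 3
d = r₁ − r₂: 2, 2, 0, -2, -2
d²: 4, 4, 0, 4, 4; Σd² = 16
ρ = 1 − 6·16/(5·24) = 1 − 96/120 = 0.200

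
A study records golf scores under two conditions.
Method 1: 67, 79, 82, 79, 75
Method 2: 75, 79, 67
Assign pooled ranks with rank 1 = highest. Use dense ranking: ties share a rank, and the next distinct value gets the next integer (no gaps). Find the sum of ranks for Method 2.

Sorted (descending): 82, 79, 79, 79, 75, 75, 67, 67
The 3 values of 79 share dense rank 2.
The 2 values of 75 share dense rank 3.
The 2 values of 67 share dense rank 4.
Remaining distinct values take the next consecutive integers.
Method 2 values → pooled ranks: 75→3, 79→2, 67→4
Rank sum = 3 + 2 + 4 = 9

9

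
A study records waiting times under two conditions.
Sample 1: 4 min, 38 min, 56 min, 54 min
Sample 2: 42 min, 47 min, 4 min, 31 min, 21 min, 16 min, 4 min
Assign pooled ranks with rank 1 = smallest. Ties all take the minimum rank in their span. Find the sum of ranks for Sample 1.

Sorted (ascending): 4, 4, 4, 16, 21, 31, 38, 42, 47, 54, 56
The 3 values of 4 occupy positions 1–3 → each gets rank 1.
Sample 1 values → pooled ranks: 4→1, 38→7, 56→11, 54→10
Rank sum = 1 + 7 + 11 + 10 = 29

29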